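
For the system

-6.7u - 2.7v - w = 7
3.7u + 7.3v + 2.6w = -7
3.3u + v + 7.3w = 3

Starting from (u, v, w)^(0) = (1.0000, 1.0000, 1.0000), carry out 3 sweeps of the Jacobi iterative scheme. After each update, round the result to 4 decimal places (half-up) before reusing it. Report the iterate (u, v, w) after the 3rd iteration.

Iteration 1:
  u = (7 - (-2.7)·1.0000 - (-1)·1.0000) / (-6.7) = -1.5970
  v = (-7 - (3.7)·1.0000 - (2.6)·1.0000) / (7.3) = -1.8219
  w = (3 - (3.3)·1.0000 - (1)·1.0000) / (7.3) = -0.1781
Iteration 2:
  u = (7 - (-2.7)·-1.8219 - (-1)·-0.1781) / (-6.7) = -0.2840
  v = (-7 - (3.7)·-1.5970 - (2.6)·-0.1781) / (7.3) = -0.0860
  w = (3 - (3.3)·-1.5970 - (1)·-1.8219) / (7.3) = 1.3825
Iteration 3:
  u = (7 - (-2.7)·-0.0860 - (-1)·1.3825) / (-6.7) = -1.2165
  v = (-7 - (3.7)·-0.2840 - (2.6)·1.3825) / (7.3) = -1.3074
  w = (3 - (3.3)·-0.2840 - (1)·-0.0860) / (7.3) = 0.5511

(-1.2165, -1.3074, 0.5511)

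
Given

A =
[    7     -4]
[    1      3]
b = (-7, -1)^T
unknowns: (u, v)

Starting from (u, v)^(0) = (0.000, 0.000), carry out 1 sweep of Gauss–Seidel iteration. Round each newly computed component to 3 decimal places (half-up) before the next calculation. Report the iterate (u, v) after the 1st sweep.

(-1.000, 0.000)

Iteration 1:
  u = (-7 - (-4)·0.000) / (7) = -1.000
  v = (-1 - (1)·-1.000) / (3) = 0.000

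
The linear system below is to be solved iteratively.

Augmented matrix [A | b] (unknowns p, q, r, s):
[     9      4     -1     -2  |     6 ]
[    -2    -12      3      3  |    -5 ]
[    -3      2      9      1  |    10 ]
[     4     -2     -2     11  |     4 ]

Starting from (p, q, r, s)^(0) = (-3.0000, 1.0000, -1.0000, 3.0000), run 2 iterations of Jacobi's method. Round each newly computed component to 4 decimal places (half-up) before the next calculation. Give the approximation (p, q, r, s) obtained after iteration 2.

(0.3109, 0.5396, 0.8939, 0.2576)

Iteration 1:
  p = (6 - (4)·1.0000 - (-1)·-1.0000 - (-2)·3.0000) / (9) = 0.7778
  q = (-5 - (-2)·-3.0000 - (3)·-1.0000 - (3)·3.0000) / (-12) = 1.4167
  r = (10 - (-3)·-3.0000 - (2)·1.0000 - (1)·3.0000) / (9) = -0.4444
  s = (4 - (4)·-3.0000 - (-2)·1.0000 - (-2)·-1.0000) / (11) = 1.4545
Iteration 2:
  p = (6 - (4)·1.4167 - (-1)·-0.4444 - (-2)·1.4545) / (9) = 0.3109
  q = (-5 - (-2)·0.7778 - (3)·-0.4444 - (3)·1.4545) / (-12) = 0.5396
  r = (10 - (-3)·0.7778 - (2)·1.4167 - (1)·1.4545) / (9) = 0.8939
  s = (4 - (4)·0.7778 - (-2)·1.4167 - (-2)·-0.4444) / (11) = 0.2576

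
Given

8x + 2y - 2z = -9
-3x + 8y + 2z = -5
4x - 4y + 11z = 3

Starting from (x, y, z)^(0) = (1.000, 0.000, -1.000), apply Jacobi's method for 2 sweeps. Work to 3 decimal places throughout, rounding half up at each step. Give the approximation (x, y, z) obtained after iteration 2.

Iteration 1:
  x = (-9 - (2)·0.000 - (-2)·-1.000) / (8) = -1.375
  y = (-5 - (-3)·1.000 - (2)·-1.000) / (8) = 0.000
  z = (3 - (4)·1.000 - (-4)·0.000) / (11) = -0.091
Iteration 2:
  x = (-9 - (2)·0.000 - (-2)·-0.091) / (8) = -1.148
  y = (-5 - (-3)·-1.375 - (2)·-0.091) / (8) = -1.118
  z = (3 - (4)·-1.375 - (-4)·0.000) / (11) = 0.773

(-1.148, -1.118, 0.773)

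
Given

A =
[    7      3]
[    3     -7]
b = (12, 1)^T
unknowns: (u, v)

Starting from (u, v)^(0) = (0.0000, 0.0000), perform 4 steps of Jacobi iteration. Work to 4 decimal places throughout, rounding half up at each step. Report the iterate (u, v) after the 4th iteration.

Iteration 1:
  u = (12 - (3)·0.0000) / (7) = 1.7143
  v = (1 - (3)·0.0000) / (-7) = -0.1429
Iteration 2:
  u = (12 - (3)·-0.1429) / (7) = 1.7755
  v = (1 - (3)·1.7143) / (-7) = 0.5918
Iteration 3:
  u = (12 - (3)·0.5918) / (7) = 1.4607
  v = (1 - (3)·1.7755) / (-7) = 0.6181
Iteration 4:
  u = (12 - (3)·0.6181) / (7) = 1.4494
  v = (1 - (3)·1.4607) / (-7) = 0.4832

(1.4494, 0.4832)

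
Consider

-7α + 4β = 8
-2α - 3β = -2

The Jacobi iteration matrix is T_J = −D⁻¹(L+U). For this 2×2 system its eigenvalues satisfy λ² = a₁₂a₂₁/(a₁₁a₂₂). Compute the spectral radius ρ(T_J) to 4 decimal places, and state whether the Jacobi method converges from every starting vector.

0.6172

a₁₂a₂₁/(a₁₁a₂₂) = (4)·(-2) / ((-7)·(-3)) = -0.380952
ρ = √|-0.380952| = √0.380952 = 0.6172
ρ < 1, so Jacobi converges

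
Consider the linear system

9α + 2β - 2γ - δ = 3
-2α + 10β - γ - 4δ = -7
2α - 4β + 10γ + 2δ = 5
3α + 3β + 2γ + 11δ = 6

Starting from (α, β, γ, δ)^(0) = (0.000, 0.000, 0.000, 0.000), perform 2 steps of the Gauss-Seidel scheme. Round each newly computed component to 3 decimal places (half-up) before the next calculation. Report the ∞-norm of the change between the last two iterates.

0.305

Iteration 1:
  α = (3 - (2)·0.000 - (-2)·0.000 - (-1)·0.000) / (9) = 0.333
  β = (-7 - (-2)·0.333 - (-1)·0.000 - (-4)·0.000) / (10) = -0.633
  γ = (5 - (2)·0.333 - (-4)·-0.633 - (2)·0.000) / (10) = 0.180
  δ = (6 - (3)·0.333 - (3)·-0.633 - (2)·0.180) / (11) = 0.595
Iteration 2:
  α = (3 - (2)·-0.633 - (-2)·0.180 - (-1)·0.595) / (9) = 0.580
  β = (-7 - (-2)·0.580 - (-1)·0.180 - (-4)·0.595) / (10) = -0.328
  γ = (5 - (2)·0.580 - (-4)·-0.328 - (2)·0.595) / (10) = 0.134
  δ = (6 - (3)·0.580 - (3)·-0.328 - (2)·0.134) / (11) = 0.452
Change: (0.247, 0.305, -0.046, -0.143) → max |·| = 0.305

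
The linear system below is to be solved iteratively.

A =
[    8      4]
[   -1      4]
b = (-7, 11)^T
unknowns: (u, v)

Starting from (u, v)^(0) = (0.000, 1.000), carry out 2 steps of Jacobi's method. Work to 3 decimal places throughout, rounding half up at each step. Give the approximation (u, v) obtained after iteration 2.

Iteration 1:
  u = (-7 - (4)·1.000) / (8) = -1.375
  v = (11 - (-1)·0.000) / (4) = 2.750
Iteration 2:
  u = (-7 - (4)·2.750) / (8) = -2.250
  v = (11 - (-1)·-1.375) / (4) = 2.406

(-2.250, 2.406)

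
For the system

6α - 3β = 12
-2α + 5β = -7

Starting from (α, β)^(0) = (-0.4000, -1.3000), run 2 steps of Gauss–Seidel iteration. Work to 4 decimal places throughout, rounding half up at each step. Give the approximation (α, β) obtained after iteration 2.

Iteration 1:
  α = (12 - (-3)·-1.3000) / (6) = 1.3500
  β = (-7 - (-2)·1.3500) / (5) = -0.8600
Iteration 2:
  α = (12 - (-3)·-0.8600) / (6) = 1.5700
  β = (-7 - (-2)·1.5700) / (5) = -0.7720

(1.5700, -0.7720)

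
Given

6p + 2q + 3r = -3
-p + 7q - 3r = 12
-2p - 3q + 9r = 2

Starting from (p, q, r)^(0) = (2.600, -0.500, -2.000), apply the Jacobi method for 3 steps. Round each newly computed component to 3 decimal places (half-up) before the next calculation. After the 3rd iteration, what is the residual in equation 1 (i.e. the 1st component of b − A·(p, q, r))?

0.829

Iteration 1:
  p = (-3 - (2)·-0.500 - (3)·-2.000) / (6) = 0.667
  q = (12 - (-1)·2.600 - (-3)·-2.000) / (7) = 1.229
  r = (2 - (-2)·2.600 - (-3)·-0.500) / (9) = 0.633
Iteration 2:
  p = (-3 - (2)·1.229 - (3)·0.633) / (6) = -1.226
  q = (12 - (-1)·0.667 - (-3)·0.633) / (7) = 2.081
  r = (2 - (-2)·0.667 - (-3)·1.229) / (9) = 0.780
Iteration 3:
  p = (-3 - (2)·2.081 - (3)·0.780) / (6) = -1.584
  q = (12 - (-1)·-1.226 - (-3)·0.780) / (7) = 1.873
  r = (2 - (-2)·-1.226 - (-3)·2.081) / (9) = 0.643
Residual b − A·x = (0.829, -0.766, -1.336)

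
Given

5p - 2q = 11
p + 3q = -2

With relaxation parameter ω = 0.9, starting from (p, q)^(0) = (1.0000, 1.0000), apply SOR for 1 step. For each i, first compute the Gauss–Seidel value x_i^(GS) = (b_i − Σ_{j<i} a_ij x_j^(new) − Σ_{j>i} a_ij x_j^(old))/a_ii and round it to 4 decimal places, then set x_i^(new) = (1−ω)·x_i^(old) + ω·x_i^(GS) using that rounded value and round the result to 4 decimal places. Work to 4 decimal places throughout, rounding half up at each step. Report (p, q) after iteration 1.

Iteration 1:
  p: GS value = (11 - (-2)·1.0000) / (5) = 2.6000;  p ← (1−ω)·1.0000 + ω·2.6000 = 2.4400
  q: GS value = (-2 - (1)·2.4400) / (3) = -1.4800;  q ← (1−ω)·1.0000 + ω·-1.4800 = -1.2320

(2.4400, -1.2320)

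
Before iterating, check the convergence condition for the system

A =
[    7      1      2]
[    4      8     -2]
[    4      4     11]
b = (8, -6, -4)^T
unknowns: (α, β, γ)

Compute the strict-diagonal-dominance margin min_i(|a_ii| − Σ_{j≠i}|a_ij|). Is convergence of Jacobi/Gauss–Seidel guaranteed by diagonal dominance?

row 1: |7| − (1+2) = 4
row 2: |8| − (4+2) = 2
row 3: |11| − (4+4) = 3
minimum over rows = 2 → strictly diagonally dominant (convergence guaranteed)

2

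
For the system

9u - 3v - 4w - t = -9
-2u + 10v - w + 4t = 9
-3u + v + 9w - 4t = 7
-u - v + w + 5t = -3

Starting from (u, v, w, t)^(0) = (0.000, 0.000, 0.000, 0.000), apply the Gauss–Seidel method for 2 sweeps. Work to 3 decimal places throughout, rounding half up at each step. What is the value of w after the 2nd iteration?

Iteration 1:
  u = (-9 - (-3)·0.000 - (-4)·0.000 - (-1)·0.000) / (9) = -1.000
  v = (9 - (-2)·-1.000 - (-1)·0.000 - (4)·0.000) / (10) = 0.700
  w = (7 - (-3)·-1.000 - (1)·0.700 - (-4)·0.000) / (9) = 0.367
  t = (-3 - (-1)·-1.000 - (-1)·0.700 - (1)·0.367) / (5) = -0.733
Iteration 2:
  u = (-9 - (-3)·0.700 - (-4)·0.367 - (-1)·-0.733) / (9) = -0.685
  v = (9 - (-2)·-0.685 - (-1)·0.367 - (4)·-0.733) / (10) = 1.093
  w = (7 - (-3)·-0.685 - (1)·1.093 - (-4)·-0.733) / (9) = 0.102
  t = (-3 - (-1)·-0.685 - (-1)·1.093 - (1)·0.102) / (5) = -0.539

0.102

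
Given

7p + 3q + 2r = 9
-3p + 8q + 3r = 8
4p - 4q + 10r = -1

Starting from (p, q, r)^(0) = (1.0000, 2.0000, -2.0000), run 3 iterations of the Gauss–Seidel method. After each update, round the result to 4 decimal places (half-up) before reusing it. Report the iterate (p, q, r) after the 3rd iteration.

Iteration 1:
  p = (9 - (3)·2.0000 - (2)·-2.0000) / (7) = 1.0000
  q = (8 - (-3)·1.0000 - (3)·-2.0000) / (8) = 2.1250
  r = (-1 - (4)·1.0000 - (-4)·2.1250) / (10) = 0.3500
Iteration 2:
  p = (9 - (3)·2.1250 - (2)·0.3500) / (7) = 0.2750
  q = (8 - (-3)·0.2750 - (3)·0.3500) / (8) = 0.9719
  r = (-1 - (4)·0.2750 - (-4)·0.9719) / (10) = 0.1788
Iteration 3:
  p = (9 - (3)·0.9719 - (2)·0.1788) / (7) = 0.8181
  q = (8 - (-3)·0.8181 - (3)·0.1788) / (8) = 1.2397
  r = (-1 - (4)·0.8181 - (-4)·1.2397) / (10) = 0.0686

(0.8181, 1.2397, 0.0686)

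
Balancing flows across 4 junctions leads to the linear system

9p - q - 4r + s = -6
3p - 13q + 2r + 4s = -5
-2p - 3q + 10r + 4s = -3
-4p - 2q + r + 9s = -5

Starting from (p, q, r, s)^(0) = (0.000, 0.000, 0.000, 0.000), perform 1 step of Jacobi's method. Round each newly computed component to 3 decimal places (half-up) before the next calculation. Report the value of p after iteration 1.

-0.667

Iteration 1:
  p = (-6 - (-1)·0.000 - (-4)·0.000 - (1)·0.000) / (9) = -0.667
  q = (-5 - (3)·0.000 - (2)·0.000 - (4)·0.000) / (-13) = 0.385
  r = (-3 - (-2)·0.000 - (-3)·0.000 - (4)·0.000) / (10) = -0.300
  s = (-5 - (-4)·0.000 - (-2)·0.000 - (1)·0.000) / (9) = -0.556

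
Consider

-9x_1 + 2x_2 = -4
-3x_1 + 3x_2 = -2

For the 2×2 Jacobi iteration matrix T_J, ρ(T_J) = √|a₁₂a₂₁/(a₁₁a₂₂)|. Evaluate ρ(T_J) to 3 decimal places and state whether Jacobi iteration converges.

a₁₂a₂₁/(a₁₁a₂₂) = (2)·(-3) / ((-9)·(3)) = 0.222222
ρ = √|0.222222| = √0.222222 = 0.471
ρ < 1, so Jacobi converges

0.471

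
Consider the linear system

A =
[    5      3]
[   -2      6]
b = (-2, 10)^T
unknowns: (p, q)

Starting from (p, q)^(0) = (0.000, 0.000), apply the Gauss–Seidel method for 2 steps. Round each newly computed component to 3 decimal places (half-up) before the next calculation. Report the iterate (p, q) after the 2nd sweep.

(-1.320, 1.227)

Iteration 1:
  p = (-2 - (3)·0.000) / (5) = -0.400
  q = (10 - (-2)·-0.400) / (6) = 1.533
Iteration 2:
  p = (-2 - (3)·1.533) / (5) = -1.320
  q = (10 - (-2)·-1.320) / (6) = 1.227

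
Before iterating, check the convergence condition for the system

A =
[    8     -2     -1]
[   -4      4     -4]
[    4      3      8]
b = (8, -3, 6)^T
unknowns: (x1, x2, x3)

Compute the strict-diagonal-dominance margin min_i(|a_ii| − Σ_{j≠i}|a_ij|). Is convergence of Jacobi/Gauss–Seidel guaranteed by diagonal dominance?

row 1: |8| − (2+1) = 5
row 2: |4| − (4+4) = -4
row 3: |8| − (4+3) = 1
minimum over rows = -4 → not strictly diagonally dominant

-4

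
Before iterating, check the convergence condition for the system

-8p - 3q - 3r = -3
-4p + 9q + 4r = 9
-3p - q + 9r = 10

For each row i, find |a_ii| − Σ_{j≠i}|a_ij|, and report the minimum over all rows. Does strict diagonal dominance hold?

1

row 1: |-8| − (3+3) = 2
row 2: |9| − (4+4) = 1
row 3: |9| − (3+1) = 5
minimum over rows = 1 → strictly diagonally dominant (convergence guaranteed)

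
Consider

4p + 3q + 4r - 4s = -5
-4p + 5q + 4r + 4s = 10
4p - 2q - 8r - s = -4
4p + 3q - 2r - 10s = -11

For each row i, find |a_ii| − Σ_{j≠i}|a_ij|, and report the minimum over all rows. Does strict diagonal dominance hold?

row 1: |4| − (3+4+4) = -7
row 2: |5| − (4+4+4) = -7
row 3: |-8| − (4+2+1) = 1
row 4: |-10| − (4+3+2) = 1
minimum over rows = -7 → not strictly diagonally dominant

-7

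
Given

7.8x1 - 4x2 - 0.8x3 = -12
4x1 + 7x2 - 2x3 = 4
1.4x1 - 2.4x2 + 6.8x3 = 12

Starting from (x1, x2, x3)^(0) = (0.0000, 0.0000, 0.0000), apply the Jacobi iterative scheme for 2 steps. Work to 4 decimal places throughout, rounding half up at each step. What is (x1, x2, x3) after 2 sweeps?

(-1.0644, 1.9548, 2.2831)

Iteration 1:
  x1 = (-12 - (-4)·0.0000 - (-0.8)·0.0000) / (7.8) = -1.5385
  x2 = (4 - (4)·0.0000 - (-2)·0.0000) / (7) = 0.5714
  x3 = (12 - (1.4)·0.0000 - (-2.4)·0.0000) / (6.8) = 1.7647
Iteration 2:
  x1 = (-12 - (-4)·0.5714 - (-0.8)·1.7647) / (7.8) = -1.0644
  x2 = (4 - (4)·-1.5385 - (-2)·1.7647) / (7) = 1.9548
  x3 = (12 - (1.4)·-1.5385 - (-2.4)·0.5714) / (6.8) = 2.2831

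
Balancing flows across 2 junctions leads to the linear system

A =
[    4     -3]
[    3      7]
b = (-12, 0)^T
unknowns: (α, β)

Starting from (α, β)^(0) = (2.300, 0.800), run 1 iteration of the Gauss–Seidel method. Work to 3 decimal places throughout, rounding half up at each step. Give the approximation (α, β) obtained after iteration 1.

Iteration 1:
  α = (-12 - (-3)·0.800) / (4) = -2.400
  β = (0 - (3)·-2.400) / (7) = 1.029

(-2.400, 1.029)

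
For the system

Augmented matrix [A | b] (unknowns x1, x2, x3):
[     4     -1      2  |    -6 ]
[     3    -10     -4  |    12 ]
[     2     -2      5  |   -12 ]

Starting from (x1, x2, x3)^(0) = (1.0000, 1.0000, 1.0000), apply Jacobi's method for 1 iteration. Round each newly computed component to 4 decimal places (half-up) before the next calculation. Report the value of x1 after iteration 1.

Iteration 1:
  x1 = (-6 - (-1)·1.0000 - (2)·1.0000) / (4) = -1.7500
  x2 = (12 - (3)·1.0000 - (-4)·1.0000) / (-10) = -1.3000
  x3 = (-12 - (2)·1.0000 - (-2)·1.0000) / (5) = -2.4000

-1.7500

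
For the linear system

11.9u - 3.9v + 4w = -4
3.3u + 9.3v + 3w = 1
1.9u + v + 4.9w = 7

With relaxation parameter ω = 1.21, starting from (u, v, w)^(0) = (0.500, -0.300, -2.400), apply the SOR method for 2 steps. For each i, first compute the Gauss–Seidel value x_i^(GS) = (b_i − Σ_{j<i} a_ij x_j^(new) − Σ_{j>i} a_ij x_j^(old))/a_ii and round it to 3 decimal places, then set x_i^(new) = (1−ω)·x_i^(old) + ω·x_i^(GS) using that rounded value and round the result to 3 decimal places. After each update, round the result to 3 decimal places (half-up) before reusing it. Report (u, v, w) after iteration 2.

Iteration 1:
  u: GS value = (-4 - (-3.9)·-0.300 - (4)·-2.400) / (11.9) = 0.372;  u ← (1−ω)·0.500 + ω·0.372 = 0.345
  v: GS value = (1 - (3.3)·0.345 - (3)·-2.400) / (9.3) = 0.759;  v ← (1−ω)·-0.300 + ω·0.759 = 0.981
  w: GS value = (7 - (1.9)·0.345 - (1)·0.981) / (4.9) = 1.095;  w ← (1−ω)·-2.400 + ω·1.095 = 1.829
Iteration 2:
  u: GS value = (-4 - (-3.9)·0.981 - (4)·1.829) / (11.9) = -0.629;  u ← (1−ω)·0.345 + ω·-0.629 = -0.834
  v: GS value = (1 - (3.3)·-0.834 - (3)·1.829) / (9.3) = -0.187;  v ← (1−ω)·0.981 + ω·-0.187 = -0.432
  w: GS value = (7 - (1.9)·-0.834 - (1)·-0.432) / (4.9) = 1.840;  w ← (1−ω)·1.829 + ω·1.840 = 1.842

(-0.834, -0.432, 1.842)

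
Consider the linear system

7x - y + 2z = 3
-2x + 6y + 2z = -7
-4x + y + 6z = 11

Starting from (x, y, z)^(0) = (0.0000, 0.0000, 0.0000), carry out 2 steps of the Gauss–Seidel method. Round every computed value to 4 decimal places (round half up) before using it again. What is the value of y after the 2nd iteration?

-2.0539

Iteration 1:
  x = (3 - (-1)·0.0000 - (2)·0.0000) / (7) = 0.4286
  y = (-7 - (-2)·0.4286 - (2)·0.0000) / (6) = -1.0238
  z = (11 - (-4)·0.4286 - (1)·-1.0238) / (6) = 2.2897
Iteration 2:
  x = (3 - (-1)·-1.0238 - (2)·2.2897) / (7) = -0.3719
  y = (-7 - (-2)·-0.3719 - (2)·2.2897) / (6) = -2.0539
  z = (11 - (-4)·-0.3719 - (1)·-2.0539) / (6) = 1.9277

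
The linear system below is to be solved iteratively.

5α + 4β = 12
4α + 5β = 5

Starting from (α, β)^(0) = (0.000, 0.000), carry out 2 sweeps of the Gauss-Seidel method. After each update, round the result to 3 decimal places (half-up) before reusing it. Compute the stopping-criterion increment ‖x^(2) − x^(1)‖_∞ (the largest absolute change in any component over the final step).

Iteration 1:
  α = (12 - (4)·0.000) / (5) = 2.400
  β = (5 - (4)·2.400) / (5) = -0.920
Iteration 2:
  α = (12 - (4)·-0.920) / (5) = 3.136
  β = (5 - (4)·3.136) / (5) = -1.509
Change: (0.736, -0.589) → max |·| = 0.736

0.736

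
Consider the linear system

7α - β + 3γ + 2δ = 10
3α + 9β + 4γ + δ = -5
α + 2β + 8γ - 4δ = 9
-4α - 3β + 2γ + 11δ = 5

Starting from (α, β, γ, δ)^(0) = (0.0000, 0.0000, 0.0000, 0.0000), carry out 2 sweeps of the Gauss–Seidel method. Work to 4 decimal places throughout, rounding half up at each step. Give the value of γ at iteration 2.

1.6215

Iteration 1:
  α = (10 - (-1)·0.0000 - (3)·0.0000 - (2)·0.0000) / (7) = 1.4286
  β = (-5 - (3)·1.4286 - (4)·0.0000 - (1)·0.0000) / (9) = -1.0318
  γ = (9 - (1)·1.4286 - (2)·-1.0318 - (-4)·0.0000) / (8) = 1.2044
  δ = (5 - (-4)·1.4286 - (-3)·-1.0318 - (2)·1.2044) / (11) = 0.4737
Iteration 2:
  α = (10 - (-1)·-1.0318 - (3)·1.2044 - (2)·0.4737) / (7) = 0.6297
  β = (-5 - (3)·0.6297 - (4)·1.2044 - (1)·0.4737) / (9) = -1.3534
  γ = (9 - (1)·0.6297 - (2)·-1.3534 - (-4)·0.4737) / (8) = 1.6215
  δ = (5 - (-4)·0.6297 - (-3)·-1.3534 - (2)·1.6215) / (11) = 0.0196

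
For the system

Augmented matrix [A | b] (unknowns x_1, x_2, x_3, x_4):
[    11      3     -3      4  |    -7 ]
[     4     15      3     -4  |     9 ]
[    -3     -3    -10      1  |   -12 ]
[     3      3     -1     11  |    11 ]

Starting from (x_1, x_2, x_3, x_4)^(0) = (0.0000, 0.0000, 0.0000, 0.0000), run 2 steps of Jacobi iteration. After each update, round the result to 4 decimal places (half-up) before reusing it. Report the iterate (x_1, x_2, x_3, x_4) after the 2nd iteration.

Iteration 1:
  x_1 = (-7 - (3)·0.0000 - (-3)·0.0000 - (4)·0.0000) / (11) = -0.6364
  x_2 = (9 - (4)·0.0000 - (3)·0.0000 - (-4)·0.0000) / (15) = 0.6000
  x_3 = (-12 - (-3)·0.0000 - (-3)·0.0000 - (1)·0.0000) / (-10) = 1.2000
  x_4 = (11 - (3)·0.0000 - (3)·0.0000 - (-1)·0.0000) / (11) = 1.0000
Iteration 2:
  x_1 = (-7 - (3)·0.6000 - (-3)·1.2000 - (4)·1.0000) / (11) = -0.8364
  x_2 = (9 - (4)·-0.6364 - (3)·1.2000 - (-4)·1.0000) / (15) = 0.7964
  x_3 = (-12 - (-3)·-0.6364 - (-3)·0.6000 - (1)·1.0000) / (-10) = 1.3109
  x_4 = (11 - (3)·-0.6364 - (3)·0.6000 - (-1)·1.2000) / (11) = 1.1190

(-0.8364, 0.7964, 1.3109, 1.1190)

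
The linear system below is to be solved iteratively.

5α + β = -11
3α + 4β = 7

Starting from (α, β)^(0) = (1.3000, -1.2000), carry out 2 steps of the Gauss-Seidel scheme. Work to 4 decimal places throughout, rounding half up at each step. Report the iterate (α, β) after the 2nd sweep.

(-2.8440, 3.8830)

Iteration 1:
  α = (-11 - (1)·-1.2000) / (5) = -1.9600
  β = (7 - (3)·-1.9600) / (4) = 3.2200
Iteration 2:
  α = (-11 - (1)·3.2200) / (5) = -2.8440
  β = (7 - (3)·-2.8440) / (4) = 3.8830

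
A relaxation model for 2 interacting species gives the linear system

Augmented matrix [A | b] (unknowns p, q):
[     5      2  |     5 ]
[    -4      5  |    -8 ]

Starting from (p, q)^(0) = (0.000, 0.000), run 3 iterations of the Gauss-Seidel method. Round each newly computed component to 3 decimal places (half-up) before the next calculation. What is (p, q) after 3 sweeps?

(1.218, -0.626)

Iteration 1:
  p = (5 - (2)·0.000) / (5) = 1.000
  q = (-8 - (-4)·1.000) / (5) = -0.800
Iteration 2:
  p = (5 - (2)·-0.800) / (5) = 1.320
  q = (-8 - (-4)·1.320) / (5) = -0.544
Iteration 3:
  p = (5 - (2)·-0.544) / (5) = 1.218
  q = (-8 - (-4)·1.218) / (5) = -0.626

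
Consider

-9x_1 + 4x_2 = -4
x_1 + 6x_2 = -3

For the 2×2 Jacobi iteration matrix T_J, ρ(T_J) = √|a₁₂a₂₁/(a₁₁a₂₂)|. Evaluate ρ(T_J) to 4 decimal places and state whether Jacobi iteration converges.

a₁₂a₂₁/(a₁₁a₂₂) = (4)·(1) / ((-9)·(6)) = -0.074074
ρ = √|-0.074074| = √0.074074 = 0.2722
ρ < 1, so Jacobi converges

0.2722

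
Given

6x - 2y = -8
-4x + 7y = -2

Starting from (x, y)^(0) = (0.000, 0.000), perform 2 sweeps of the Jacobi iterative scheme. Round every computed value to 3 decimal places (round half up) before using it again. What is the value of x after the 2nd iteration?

-1.429

Iteration 1:
  x = (-8 - (-2)·0.000) / (6) = -1.333
  y = (-2 - (-4)·0.000) / (7) = -0.286
Iteration 2:
  x = (-8 - (-2)·-0.286) / (6) = -1.429
  y = (-2 - (-4)·-1.333) / (7) = -1.047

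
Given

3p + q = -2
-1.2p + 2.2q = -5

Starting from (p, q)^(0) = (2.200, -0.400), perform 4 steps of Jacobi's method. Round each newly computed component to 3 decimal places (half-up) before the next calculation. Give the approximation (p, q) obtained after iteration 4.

Iteration 1:
  p = (-2 - (1)·-0.400) / (3) = -0.533
  q = (-5 - (-1.2)·2.200) / (2.2) = -1.073
Iteration 2:
  p = (-2 - (1)·-1.073) / (3) = -0.309
  q = (-5 - (-1.2)·-0.533) / (2.2) = -2.563
Iteration 3:
  p = (-2 - (1)·-2.563) / (3) = 0.188
  q = (-5 - (-1.2)·-0.309) / (2.2) = -2.441
Iteration 4:
  p = (-2 - (1)·-2.441) / (3) = 0.147
  q = (-5 - (-1.2)·0.188) / (2.2) = -2.170

(0.147, -2.170)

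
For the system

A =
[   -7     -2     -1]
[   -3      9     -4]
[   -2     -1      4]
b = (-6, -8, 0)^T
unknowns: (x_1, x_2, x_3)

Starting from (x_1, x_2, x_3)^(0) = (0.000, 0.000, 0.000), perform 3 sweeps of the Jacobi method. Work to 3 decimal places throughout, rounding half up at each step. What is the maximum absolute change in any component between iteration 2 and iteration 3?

0.199

Iteration 1:
  x_1 = (-6 - (-2)·0.000 - (-1)·0.000) / (-7) = 0.857
  x_2 = (-8 - (-3)·0.000 - (-4)·0.000) / (9) = -0.889
  x_3 = (0 - (-2)·0.000 - (-1)·0.000) / (4) = 0.000
Iteration 2:
  x_1 = (-6 - (-2)·-0.889 - (-1)·0.000) / (-7) = 1.111
  x_2 = (-8 - (-3)·0.857 - (-4)·0.000) / (9) = -0.603
  x_3 = (0 - (-2)·0.857 - (-1)·-0.889) / (4) = 0.206
Iteration 3:
  x_1 = (-6 - (-2)·-0.603 - (-1)·0.206) / (-7) = 1.000
  x_2 = (-8 - (-3)·1.111 - (-4)·0.206) / (9) = -0.427
  x_3 = (0 - (-2)·1.111 - (-1)·-0.603) / (4) = 0.405
Change: (-0.111, 0.176, 0.199) → max |·| = 0.199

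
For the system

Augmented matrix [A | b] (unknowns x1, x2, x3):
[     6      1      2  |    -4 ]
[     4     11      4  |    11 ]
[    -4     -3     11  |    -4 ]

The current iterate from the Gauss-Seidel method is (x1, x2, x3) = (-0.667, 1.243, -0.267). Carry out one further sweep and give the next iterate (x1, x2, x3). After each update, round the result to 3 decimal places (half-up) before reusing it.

(-0.785, 1.383, -0.272)

One sweep:
  x1 = (-4 - (1)·1.243 - (2)·-0.267) / (6) = -0.785
  x2 = (11 - (4)·-0.785 - (4)·-0.267) / (11) = 1.383
  x3 = (-4 - (-4)·-0.785 - (-3)·1.383) / (11) = -0.272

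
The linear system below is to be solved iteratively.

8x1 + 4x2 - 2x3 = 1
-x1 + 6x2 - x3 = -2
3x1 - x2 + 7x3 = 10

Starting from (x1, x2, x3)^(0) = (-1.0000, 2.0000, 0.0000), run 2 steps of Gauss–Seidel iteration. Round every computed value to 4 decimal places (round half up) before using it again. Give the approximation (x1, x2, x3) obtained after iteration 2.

(0.7984, 0.0889, 1.0991)

Iteration 1:
  x1 = (1 - (4)·2.0000 - (-2)·0.0000) / (8) = -0.8750
  x2 = (-2 - (-1)·-0.8750 - (-1)·0.0000) / (6) = -0.4792
  x3 = (10 - (3)·-0.8750 - (-1)·-0.4792) / (7) = 1.7351
Iteration 2:
  x1 = (1 - (4)·-0.4792 - (-2)·1.7351) / (8) = 0.7984
  x2 = (-2 - (-1)·0.7984 - (-1)·1.7351) / (6) = 0.0889
  x3 = (10 - (3)·0.7984 - (-1)·0.0889) / (7) = 1.0991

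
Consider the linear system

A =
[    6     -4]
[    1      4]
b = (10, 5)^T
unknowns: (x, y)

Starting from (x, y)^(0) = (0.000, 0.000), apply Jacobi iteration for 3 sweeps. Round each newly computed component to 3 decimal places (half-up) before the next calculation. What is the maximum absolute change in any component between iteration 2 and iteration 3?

0.278

Iteration 1:
  x = (10 - (-4)·0.000) / (6) = 1.667
  y = (5 - (1)·0.000) / (4) = 1.250
Iteration 2:
  x = (10 - (-4)·1.250) / (6) = 2.500
  y = (5 - (1)·1.667) / (4) = 0.833
Iteration 3:
  x = (10 - (-4)·0.833) / (6) = 2.222
  y = (5 - (1)·2.500) / (4) = 0.625
Change: (-0.278, -0.208) → max |·| = 0.278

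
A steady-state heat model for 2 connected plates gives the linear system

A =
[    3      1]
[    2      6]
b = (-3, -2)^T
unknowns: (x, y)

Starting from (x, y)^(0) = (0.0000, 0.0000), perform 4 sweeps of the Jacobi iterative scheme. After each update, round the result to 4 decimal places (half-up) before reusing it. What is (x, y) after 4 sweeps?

Iteration 1:
  x = (-3 - (1)·0.0000) / (3) = -1.0000
  y = (-2 - (2)·0.0000) / (6) = -0.3333
Iteration 2:
  x = (-3 - (1)·-0.3333) / (3) = -0.8889
  y = (-2 - (2)·-1.0000) / (6) = 0.0000
Iteration 3:
  x = (-3 - (1)·0.0000) / (3) = -1.0000
  y = (-2 - (2)·-0.8889) / (6) = -0.0370
Iteration 4:
  x = (-3 - (1)·-0.0370) / (3) = -0.9877
  y = (-2 - (2)·-1.0000) / (6) = 0.0000

(-0.9877, 0.0000)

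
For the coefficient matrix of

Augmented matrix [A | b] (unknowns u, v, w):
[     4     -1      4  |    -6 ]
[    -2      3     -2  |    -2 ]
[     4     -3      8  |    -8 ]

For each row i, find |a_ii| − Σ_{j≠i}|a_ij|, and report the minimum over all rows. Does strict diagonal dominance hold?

-1

row 1: |4| − (1+4) = -1
row 2: |3| − (2+2) = -1
row 3: |8| − (4+3) = 1
minimum over rows = -1 → not strictly diagonally dominant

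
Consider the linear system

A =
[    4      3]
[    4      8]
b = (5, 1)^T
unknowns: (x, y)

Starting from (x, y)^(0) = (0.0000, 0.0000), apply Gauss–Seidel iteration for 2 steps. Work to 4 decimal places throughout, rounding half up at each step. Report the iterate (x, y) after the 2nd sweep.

Iteration 1:
  x = (5 - (3)·0.0000) / (4) = 1.2500
  y = (1 - (4)·1.2500) / (8) = -0.5000
Iteration 2:
  x = (5 - (3)·-0.5000) / (4) = 1.6250
  y = (1 - (4)·1.6250) / (8) = -0.6875

(1.6250, -0.6875)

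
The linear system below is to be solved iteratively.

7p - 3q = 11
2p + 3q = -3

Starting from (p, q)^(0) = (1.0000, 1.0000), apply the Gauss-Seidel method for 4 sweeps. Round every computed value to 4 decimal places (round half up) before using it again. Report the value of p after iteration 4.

Iteration 1:
  p = (11 - (-3)·1.0000) / (7) = 2.0000
  q = (-3 - (2)·2.0000) / (3) = -2.3333
Iteration 2:
  p = (11 - (-3)·-2.3333) / (7) = 0.5714
  q = (-3 - (2)·0.5714) / (3) = -1.3809
Iteration 3:
  p = (11 - (-3)·-1.3809) / (7) = 0.9796
  q = (-3 - (2)·0.9796) / (3) = -1.6531
Iteration 4:
  p = (11 - (-3)·-1.6531) / (7) = 0.8630
  q = (-3 - (2)·0.8630) / (3) = -1.5753

0.8630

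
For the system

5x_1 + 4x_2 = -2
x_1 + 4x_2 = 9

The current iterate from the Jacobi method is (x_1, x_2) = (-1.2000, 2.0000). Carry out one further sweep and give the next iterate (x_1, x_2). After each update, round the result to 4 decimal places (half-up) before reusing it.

One sweep:
  x_1 = (-2 - (4)·2.0000) / (5) = -2.0000
  x_2 = (9 - (1)·-1.2000) / (4) = 2.5500

(-2.0000, 2.5500)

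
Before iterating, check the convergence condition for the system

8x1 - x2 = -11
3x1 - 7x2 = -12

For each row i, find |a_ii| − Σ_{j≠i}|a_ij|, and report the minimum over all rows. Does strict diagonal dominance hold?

row 1: |8| − (1) = 7
row 2: |-7| − (3) = 4
minimum over rows = 4 → strictly diagonally dominant (convergence guaranteed)

4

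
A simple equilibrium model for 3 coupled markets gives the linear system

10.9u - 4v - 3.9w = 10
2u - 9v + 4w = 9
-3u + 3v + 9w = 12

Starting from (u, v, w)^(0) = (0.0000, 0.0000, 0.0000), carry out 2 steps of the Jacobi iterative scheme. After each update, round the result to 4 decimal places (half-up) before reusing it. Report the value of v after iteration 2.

Iteration 1:
  u = (10 - (-4)·0.0000 - (-3.9)·0.0000) / (10.9) = 0.9174
  v = (9 - (2)·0.0000 - (4)·0.0000) / (-9) = -1.0000
  w = (12 - (-3)·0.0000 - (3)·0.0000) / (9) = 1.3333
Iteration 2:
  u = (10 - (-4)·-1.0000 - (-3.9)·1.3333) / (10.9) = 1.0275
  v = (9 - (2)·0.9174 - (4)·1.3333) / (-9) = -0.2036
  w = (12 - (-3)·0.9174 - (3)·-1.0000) / (9) = 1.9725

-0.2036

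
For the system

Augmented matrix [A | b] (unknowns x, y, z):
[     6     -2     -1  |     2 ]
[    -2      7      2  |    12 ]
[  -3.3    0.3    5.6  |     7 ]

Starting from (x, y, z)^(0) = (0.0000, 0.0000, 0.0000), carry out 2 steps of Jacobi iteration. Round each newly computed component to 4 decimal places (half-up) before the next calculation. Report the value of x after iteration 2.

1.1131

Iteration 1:
  x = (2 - (-2)·0.0000 - (-1)·0.0000) / (6) = 0.3333
  y = (12 - (-2)·0.0000 - (2)·0.0000) / (7) = 1.7143
  z = (7 - (-3.3)·0.0000 - (0.3)·0.0000) / (5.6) = 1.2500
Iteration 2:
  x = (2 - (-2)·1.7143 - (-1)·1.2500) / (6) = 1.1131
  y = (12 - (-2)·0.3333 - (2)·1.2500) / (7) = 1.4524
  z = (7 - (-3.3)·0.3333 - (0.3)·1.7143) / (5.6) = 1.3546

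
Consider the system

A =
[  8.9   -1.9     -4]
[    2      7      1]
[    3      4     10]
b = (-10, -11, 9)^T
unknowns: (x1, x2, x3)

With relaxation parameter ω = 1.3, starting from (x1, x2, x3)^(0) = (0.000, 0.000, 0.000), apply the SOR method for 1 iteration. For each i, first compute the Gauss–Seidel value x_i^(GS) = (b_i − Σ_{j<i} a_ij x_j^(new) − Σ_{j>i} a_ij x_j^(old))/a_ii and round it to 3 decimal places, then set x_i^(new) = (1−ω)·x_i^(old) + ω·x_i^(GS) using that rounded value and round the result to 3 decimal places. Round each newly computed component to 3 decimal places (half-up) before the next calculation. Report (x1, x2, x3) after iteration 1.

Iteration 1:
  x1: GS value = (-10 - (-1.9)·0.000 - (-4)·0.000) / (8.9) = -1.124;  x1 ← (1−ω)·0.000 + ω·-1.124 = -1.461
  x2: GS value = (-11 - (2)·-1.461 - (1)·0.000) / (7) = -1.154;  x2 ← (1−ω)·0.000 + ω·-1.154 = -1.500
  x3: GS value = (9 - (3)·-1.461 - (4)·-1.500) / (10) = 1.938;  x3 ← (1−ω)·0.000 + ω·1.938 = 2.519

(-1.461, -1.500, 2.519)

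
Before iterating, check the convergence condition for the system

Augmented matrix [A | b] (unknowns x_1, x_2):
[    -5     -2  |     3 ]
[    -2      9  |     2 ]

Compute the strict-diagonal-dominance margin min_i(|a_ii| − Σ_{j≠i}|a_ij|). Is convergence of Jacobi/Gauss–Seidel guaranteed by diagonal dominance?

row 1: |-5| − (2) = 3
row 2: |9| − (2) = 7
minimum over rows = 3 → strictly diagonally dominant (convergence guaranteed)

3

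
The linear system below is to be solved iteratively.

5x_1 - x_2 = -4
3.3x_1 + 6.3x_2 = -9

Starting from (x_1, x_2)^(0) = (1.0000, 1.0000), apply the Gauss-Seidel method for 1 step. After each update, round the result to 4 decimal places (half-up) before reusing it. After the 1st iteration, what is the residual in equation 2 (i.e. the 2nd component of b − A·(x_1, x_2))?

0.0001

Iteration 1:
  x_1 = (-4 - (-1)·1.0000) / (5) = -0.6000
  x_2 = (-9 - (3.3)·-0.6000) / (6.3) = -1.1143
Residual b − A·x = (-2.1143, 0.0001)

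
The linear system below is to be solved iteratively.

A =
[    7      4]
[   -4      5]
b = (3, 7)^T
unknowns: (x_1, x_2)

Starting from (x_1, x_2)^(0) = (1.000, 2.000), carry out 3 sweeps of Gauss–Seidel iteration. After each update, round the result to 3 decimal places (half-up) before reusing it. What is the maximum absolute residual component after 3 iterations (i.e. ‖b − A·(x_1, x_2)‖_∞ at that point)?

0.981

Iteration 1:
  x_1 = (3 - (4)·2.000) / (7) = -0.714
  x_2 = (7 - (-4)·-0.714) / (5) = 0.829
Iteration 2:
  x_1 = (3 - (4)·0.829) / (7) = -0.045
  x_2 = (7 - (-4)·-0.045) / (5) = 1.364
Iteration 3:
  x_1 = (3 - (4)·1.364) / (7) = -0.351
  x_2 = (7 - (-4)·-0.351) / (5) = 1.119
Residual b − A·x = (0.981, 0.001); ∞-norm = 0.981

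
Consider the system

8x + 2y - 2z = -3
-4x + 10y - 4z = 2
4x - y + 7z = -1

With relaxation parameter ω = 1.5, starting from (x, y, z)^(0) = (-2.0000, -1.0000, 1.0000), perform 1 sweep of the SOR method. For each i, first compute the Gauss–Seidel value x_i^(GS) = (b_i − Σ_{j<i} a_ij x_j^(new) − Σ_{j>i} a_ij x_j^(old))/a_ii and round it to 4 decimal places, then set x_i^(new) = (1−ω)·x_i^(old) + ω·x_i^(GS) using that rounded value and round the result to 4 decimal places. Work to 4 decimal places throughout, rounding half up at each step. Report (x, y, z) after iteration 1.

Iteration 1:
  x: GS value = (-3 - (2)·-1.0000 - (-2)·1.0000) / (8) = 0.1250;  x ← (1−ω)·-2.0000 + ω·0.1250 = 1.1875
  y: GS value = (2 - (-4)·1.1875 - (-4)·1.0000) / (10) = 1.0750;  y ← (1−ω)·-1.0000 + ω·1.0750 = 2.1125
  z: GS value = (-1 - (4)·1.1875 - (-1)·2.1125) / (7) = -0.5196;  z ← (1−ω)·1.0000 + ω·-0.5196 = -1.2794

(1.1875, 2.1125, -1.2794)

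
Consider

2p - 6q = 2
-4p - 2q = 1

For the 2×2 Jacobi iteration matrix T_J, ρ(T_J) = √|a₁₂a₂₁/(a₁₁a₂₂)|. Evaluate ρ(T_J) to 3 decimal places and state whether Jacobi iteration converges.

a₁₂a₂₁/(a₁₁a₂₂) = (-6)·(-4) / ((2)·(-2)) = -6.000000
ρ = √|-6.000000| = √6.000000 = 2.449
ρ > 1, so Jacobi diverges

2.449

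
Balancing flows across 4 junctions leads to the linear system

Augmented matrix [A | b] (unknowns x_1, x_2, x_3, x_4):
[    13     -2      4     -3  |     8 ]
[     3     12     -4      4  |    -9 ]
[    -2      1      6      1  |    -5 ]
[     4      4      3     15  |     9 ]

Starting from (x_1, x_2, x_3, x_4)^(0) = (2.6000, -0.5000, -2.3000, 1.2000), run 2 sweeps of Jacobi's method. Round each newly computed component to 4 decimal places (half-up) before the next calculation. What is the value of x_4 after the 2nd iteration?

0.8950

Iteration 1:
  x_1 = (8 - (-2)·-0.5000 - (4)·-2.3000 - (-3)·1.2000) / (13) = 1.5231
  x_2 = (-9 - (3)·2.6000 - (-4)·-2.3000 - (4)·1.2000) / (12) = -2.5667
  x_3 = (-5 - (-2)·2.6000 - (1)·-0.5000 - (1)·1.2000) / (6) = -0.0833
  x_4 = (9 - (4)·2.6000 - (4)·-0.5000 - (3)·-2.3000) / (15) = 0.5000
Iteration 2:
  x_1 = (8 - (-2)·-2.5667 - (4)·-0.0833 - (-3)·0.5000) / (13) = 0.3615
  x_2 = (-9 - (3)·1.5231 - (-4)·-0.0833 - (4)·0.5000) / (12) = -1.3252
  x_3 = (-5 - (-2)·1.5231 - (1)·-2.5667 - (1)·0.5000) / (6) = 0.0188
  x_4 = (9 - (4)·1.5231 - (4)·-2.5667 - (3)·-0.0833) / (15) = 0.8950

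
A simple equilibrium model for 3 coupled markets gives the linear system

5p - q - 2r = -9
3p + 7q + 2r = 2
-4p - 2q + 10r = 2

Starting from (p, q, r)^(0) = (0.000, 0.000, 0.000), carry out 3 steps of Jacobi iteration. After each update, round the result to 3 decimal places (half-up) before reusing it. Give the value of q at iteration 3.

Iteration 1:
  p = (-9 - (-1)·0.000 - (-2)·0.000) / (5) = -1.800
  q = (2 - (3)·0.000 - (2)·0.000) / (7) = 0.286
  r = (2 - (-4)·0.000 - (-2)·0.000) / (10) = 0.200
Iteration 2:
  p = (-9 - (-1)·0.286 - (-2)·0.200) / (5) = -1.663
  q = (2 - (3)·-1.800 - (2)·0.200) / (7) = 1.000
  r = (2 - (-4)·-1.800 - (-2)·0.286) / (10) = -0.463
Iteration 3:
  p = (-9 - (-1)·1.000 - (-2)·-0.463) / (5) = -1.785
  q = (2 - (3)·-1.663 - (2)·-0.463) / (7) = 1.131
  r = (2 - (-4)·-1.663 - (-2)·1.000) / (10) = -0.265

1.131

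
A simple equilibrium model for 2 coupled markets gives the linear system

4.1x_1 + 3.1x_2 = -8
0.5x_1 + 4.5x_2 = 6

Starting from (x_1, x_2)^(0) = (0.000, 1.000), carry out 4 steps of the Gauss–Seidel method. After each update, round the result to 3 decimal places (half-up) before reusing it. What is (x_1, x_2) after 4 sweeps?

(-3.231, 1.692)

Iteration 1:
  x_1 = (-8 - (3.1)·1.000) / (4.1) = -2.707
  x_2 = (6 - (0.5)·-2.707) / (4.5) = 1.634
Iteration 2:
  x_1 = (-8 - (3.1)·1.634) / (4.1) = -3.187
  x_2 = (6 - (0.5)·-3.187) / (4.5) = 1.687
Iteration 3:
  x_1 = (-8 - (3.1)·1.687) / (4.1) = -3.227
  x_2 = (6 - (0.5)·-3.227) / (4.5) = 1.692
Iteration 4:
  x_1 = (-8 - (3.1)·1.692) / (4.1) = -3.231
  x_2 = (6 - (0.5)·-3.231) / (4.5) = 1.692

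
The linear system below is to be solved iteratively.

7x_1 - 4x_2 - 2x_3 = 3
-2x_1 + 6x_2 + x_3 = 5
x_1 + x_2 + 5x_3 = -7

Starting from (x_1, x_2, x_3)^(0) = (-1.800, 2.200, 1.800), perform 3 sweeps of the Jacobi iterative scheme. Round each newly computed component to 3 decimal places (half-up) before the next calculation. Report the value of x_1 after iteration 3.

0.943

Iteration 1:
  x_1 = (3 - (-4)·2.200 - (-2)·1.800) / (7) = 2.200
  x_2 = (5 - (-2)·-1.800 - (1)·1.800) / (6) = -0.067
  x_3 = (-7 - (1)·-1.800 - (1)·2.200) / (5) = -1.480
Iteration 2:
  x_1 = (3 - (-4)·-0.067 - (-2)·-1.480) / (7) = -0.033
  x_2 = (5 - (-2)·2.200 - (1)·-1.480) / (6) = 1.813
  x_3 = (-7 - (1)·2.200 - (1)·-0.067) / (5) = -1.827
Iteration 3:
  x_1 = (3 - (-4)·1.813 - (-2)·-1.827) / (7) = 0.943
  x_2 = (5 - (-2)·-0.033 - (1)·-1.827) / (6) = 1.127
  x_3 = (-7 - (1)·-0.033 - (1)·1.813) / (5) = -1.756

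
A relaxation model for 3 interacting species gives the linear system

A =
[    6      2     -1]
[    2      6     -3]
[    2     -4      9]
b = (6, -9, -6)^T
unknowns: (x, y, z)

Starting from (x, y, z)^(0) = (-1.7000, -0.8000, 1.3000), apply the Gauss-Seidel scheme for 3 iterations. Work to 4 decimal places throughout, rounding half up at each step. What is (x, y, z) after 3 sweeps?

(1.5428, -3.0770, -2.3771)

Iteration 1:
  x = (6 - (2)·-0.8000 - (-1)·1.3000) / (6) = 1.4833
  y = (-9 - (2)·1.4833 - (-3)·1.3000) / (6) = -1.3444
  z = (-6 - (2)·1.4833 - (-4)·-1.3444) / (9) = -1.5938
Iteration 2:
  x = (6 - (2)·-1.3444 - (-1)·-1.5938) / (6) = 1.1825
  y = (-9 - (2)·1.1825 - (-3)·-1.5938) / (6) = -2.6911
  z = (-6 - (2)·1.1825 - (-4)·-2.6911) / (9) = -2.1255
Iteration 3:
  x = (6 - (2)·-2.6911 - (-1)·-2.1255) / (6) = 1.5428
  y = (-9 - (2)·1.5428 - (-3)·-2.1255) / (6) = -3.0770
  z = (-6 - (2)·1.5428 - (-4)·-3.0770) / (9) = -2.3771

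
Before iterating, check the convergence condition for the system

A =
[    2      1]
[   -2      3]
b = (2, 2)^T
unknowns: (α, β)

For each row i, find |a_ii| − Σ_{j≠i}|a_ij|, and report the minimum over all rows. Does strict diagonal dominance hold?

row 1: |2| − (1) = 1
row 2: |3| − (2) = 1
minimum over rows = 1 → strictly diagonally dominant (convergence guaranteed)

1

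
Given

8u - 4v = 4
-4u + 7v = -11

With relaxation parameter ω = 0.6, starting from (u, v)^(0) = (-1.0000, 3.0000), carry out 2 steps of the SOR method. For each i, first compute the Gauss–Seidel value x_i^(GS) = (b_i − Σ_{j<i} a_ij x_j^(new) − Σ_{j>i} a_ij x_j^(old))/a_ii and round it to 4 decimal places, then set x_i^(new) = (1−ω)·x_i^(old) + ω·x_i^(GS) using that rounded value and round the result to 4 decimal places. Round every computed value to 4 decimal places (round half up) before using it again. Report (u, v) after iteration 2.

(0.7794, -0.4631)

Iteration 1:
  u: GS value = (4 - (-4)·3.0000) / (8) = 2.0000;  u ← (1−ω)·-1.0000 + ω·2.0000 = 0.8000
  v: GS value = (-11 - (-4)·0.8000) / (7) = -1.1143;  v ← (1−ω)·3.0000 + ω·-1.1143 = 0.5314
Iteration 2:
  u: GS value = (4 - (-4)·0.5314) / (8) = 0.7657;  u ← (1−ω)·0.8000 + ω·0.7657 = 0.7794
  v: GS value = (-11 - (-4)·0.7794) / (7) = -1.1261;  v ← (1−ω)·0.5314 + ω·-1.1261 = -0.4631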